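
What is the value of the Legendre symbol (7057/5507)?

(7057/5507)
  = (1550/5507)    [7057 ≡ 1550 mod 5507]
  = -(775/5507)    [5507 ≡ 3 mod 8 ⇒ (2/5507) = -1]
  = (5507/775)    [QR: both ≡ 3 mod 4, sign flips]
  = (82/775)    [5507 ≡ 82 mod 775]
  = (41/775)    [775 ≡ 7 mod 8 ⇒ (2/775) = +1]
  = (775/41)    [QR: 41 ≡ 1 mod 4, sign kept]
  = (37/41)    [775 ≡ 37 mod 41]
  = (41/37)    [QR: 37 ≡ 1 mod 4, sign kept]
  = (4/37)    [41 ≡ 4 mod 37]
  = (1/37)    [37 ≡ 5 mod 8 ⇒ (2/37)^2 = +1]
  = 1    [(1/37) = 1]

1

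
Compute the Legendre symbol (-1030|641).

1

Reduce the numerator: -1030 ≡ 252 (mod 641), so (-1030|641) = (252|641).
Factor out 2: 252 = 2^2·63. Since 641 ≡ 1 (mod 8), (2|641) = +1, and (2|641)^2 = +1. Now have (63|641).
641 ≡ 1 (mod 4), so quadratic reciprocity gives (63|641) = (641|63). Reduce: 641 ≡ 11 (mod 63). Now have (11|63).
Both 11 ≡ 3 and 63 ≡ 3 (mod 4), so reciprocity gives (11|63) = -(63|11). Reduce: 63 ≡ 8 (mod 11). Now have -(8|11).
Factor out 2: 8 = 2^3. Since 11 ≡ 3 (mod 8), (2|11) = -1, and (2|11)^3 = -1. Now have (1|11).
(1|11) = 1. Collecting the sign factors: 1.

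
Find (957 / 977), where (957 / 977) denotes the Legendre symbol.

-1

(957 / 977)
  = (977 / 957)    [QR: 957 ≡ 1 mod 4, sign kept]
  = (20 / 957)    [977 ≡ 20 mod 957]
  = (5 / 957)    [957 ≡ 5 mod 8 ⇒ (2 / 957)^2 = +1]
  = (957 / 5)    [QR: 5 ≡ 1 mod 4, sign kept]
  = (2 / 5)    [957 ≡ 2 mod 5]
  = -(1 / 5)    [5 ≡ 5 mod 8 ⇒ (2 / 5) = -1]
  = -1    [(1 / 5) = 1]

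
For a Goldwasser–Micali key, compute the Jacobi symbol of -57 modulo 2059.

Pull out -1: (-57|2059) = (-1|2059)·(57|2059). Since 2059 ≡ 3 (mod 4), (-1|2059) = -1. Now have -(57|2059).
57 ≡ 1 (mod 4), so quadratic reciprocity gives (57|2059) = (2059|57). Reduce: 2059 ≡ 7 (mod 57). Now have -(7|57).
57 ≡ 1 (mod 4), so quadratic reciprocity gives (7|57) = (57|7). Reduce: 57 ≡ 1 (mod 7). Now have -(1|7).
(1|7) = 1. Collecting the sign factors: -1.

-1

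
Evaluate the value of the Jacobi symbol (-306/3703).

1

Reduce the numerator: -306 ≡ 3397 (mod 3703), so (-306/3703) = (3397/3703).
3397 ≡ 1 (mod 4), so quadratic reciprocity gives (3397/3703) = (3703/3397). Reduce: 3703 ≡ 306 (mod 3397). Now have (306/3397).
Factor out 2: 306 = 2·153. Since 3397 ≡ 5 (mod 8), (2/3397) = -1. Now have -(153/3397).
153 ≡ 1 (mod 4), so quadratic reciprocity gives (153/3397) = (3397/153). Reduce: 3397 ≡ 31 (mod 153). Now have -(31/153).
153 ≡ 1 (mod 4), so quadratic reciprocity gives (31/153) = (153/31). Reduce: 153 ≡ 29 (mod 31). Now have -(29/31).
29 ≡ 1 (mod 4), so quadratic reciprocity gives (29/31) = (31/29). Reduce: 31 ≡ 2 (mod 29). Now have -(2/29).
Factor out 2: 2 = 2. Since 29 ≡ 5 (mod 8), (2/29) = -1. Now have (1/29).
(1/29) = 1. Collecting the sign factors: 1.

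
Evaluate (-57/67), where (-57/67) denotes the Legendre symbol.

Pull out -1: (-57/67) = (-1/67)·(57/67). Since 67 ≡ 3 (mod 4), (-1/67) = -1. Now have -(57/67).
57 ≡ 1 (mod 4), so quadratic reciprocity gives (57/67) = (67/57). Reduce: 67 ≡ 10 (mod 57). Now have -(10/57).
Factor out 2: 10 = 2·5. Since 57 ≡ 1 (mod 8), (2/57) = +1. Now have -(5/57).
5 ≡ 1 (mod 4), so quadratic reciprocity gives (5/57) = (57/5). Reduce: 57 ≡ 2 (mod 5). Now have -(2/5).
Factor out 2: 2 = 2. Since 5 ≡ 5 (mod 8), (2/5) = -1. Now have (1/5).
(1/5) = 1. Collecting the sign factors: 1.

1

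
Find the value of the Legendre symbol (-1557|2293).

-1

(-1557|2293)
  = (1557|2293)    [2293 ≡ 1 mod 4 ⇒ (-1|2293) = +1]
  = (2293|1557)    [QR: 1557 ≡ 1 mod 4, sign kept]
  = (736|1557)    [2293 ≡ 736 mod 1557]
  = -(23|1557)    [1557 ≡ 5 mod 8 ⇒ (2|1557)^5 = -1]
  = -(1557|23)    [QR: 1557 ≡ 1 mod 4, sign kept]
  = -(16|23)    [1557 ≡ 16 mod 23]
  = -(1|23)    [23 ≡ 7 mod 8 ⇒ (2|23)^4 = +1]
  = -1    [(1|23) = 1]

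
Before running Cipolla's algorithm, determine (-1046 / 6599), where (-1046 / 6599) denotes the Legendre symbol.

1

(-1046 / 6599)
  = (5553 / 6599)    [-1046 ≡ 5553 mod 6599]
  = (6599 / 5553)    [QR: 5553 ≡ 1 mod 4, sign kept]
  = (1046 / 5553)    [6599 ≡ 1046 mod 5553]
  = (523 / 5553)    [5553 ≡ 1 mod 8 ⇒ (2 / 5553) = +1]
  = (5553 / 523)    [QR: 5553 ≡ 1 mod 4, sign kept]
  = (323 / 523)    [5553 ≡ 323 mod 523]
  = -(523 / 323)    [QR: both ≡ 3 mod 4, sign flips]
  = -(200 / 323)    [523 ≡ 200 mod 323]
  = (25 / 323)    [323 ≡ 3 mod 8 ⇒ (2 / 323)^3 = -1]
  = (323 / 25)    [QR: 25 ≡ 1 mod 4, sign kept]
  = (23 / 25)    [323 ≡ 23 mod 25]
  = (25 / 23)    [QR: 25 ≡ 1 mod 4, sign kept]
  = (2 / 23)    [25 ≡ 2 mod 23]
  = (1 / 23)    [23 ≡ 7 mod 8 ⇒ (2 / 23) = +1]
  = 1    [(1 / 23) = 1]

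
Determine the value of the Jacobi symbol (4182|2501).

Reduce the numerator: 4182 ≡ 1681 (mod 2501), so (4182|2501) = (1681|2501).
1681 ≡ 1 (mod 4), so quadratic reciprocity gives (1681|2501) = (2501|1681). Reduce: 2501 ≡ 820 (mod 1681). Now have (820|1681).
Factor out 2: 820 = 2^2·205. Since 1681 ≡ 1 (mod 8), (2|1681) = +1, and (2|1681)^2 = +1. Now have (205|1681).
205 ≡ 1 (mod 4), so quadratic reciprocity gives (205|1681) = (1681|205). Reduce: 1681 ≡ 41 (mod 205). Now have (41|205).
41 ≡ 1 (mod 4), so quadratic reciprocity gives (41|205) = (205|41). Reduce: 205 ≡ 0 (mod 41). Now have (0|41).
The numerator is now 0 with denominator 41 > 1: the symbol is 0.

0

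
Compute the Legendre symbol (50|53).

Factor out 2: 50 = 2·25. Since 53 ≡ 5 (mod 8), (2|53) = -1. Now have -(25|53).
25 ≡ 1 (mod 4), so quadratic reciprocity gives (25|53) = (53|25). Reduce: 53 ≡ 3 (mod 25). Now have -(3|25).
25 ≡ 1 (mod 4), so quadratic reciprocity gives (3|25) = (25|3). Reduce: 25 ≡ 1 (mod 3). Now have -(1|3).
(1|3) = 1. Collecting the sign factors: -1.

-1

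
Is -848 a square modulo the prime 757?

Reduce the numerator: -848 ≡ 666 (mod 757), so (-848/757) = (666/757).
Factor out 2: 666 = 2·333. Since 757 ≡ 5 (mod 8), (2/757) = -1. Now have -(333/757).
333 ≡ 1 (mod 4), so quadratic reciprocity gives (333/757) = (757/333). Reduce: 757 ≡ 91 (mod 333). Now have -(91/333).
333 ≡ 1 (mod 4), so quadratic reciprocity gives (91/333) = (333/91). Reduce: 333 ≡ 60 (mod 91). Now have -(60/91).
Factor out 2: 60 = 2^2·15. Since 91 ≡ 3 (mod 8), (2/91) = -1, and (2/91)^2 = +1. Now have -(15/91).
Both 15 ≡ 3 and 91 ≡ 3 (mod 4), so reciprocity gives (15/91) = -(91/15). Reduce: 91 ≡ 1 (mod 15). Now have (1/15).
(1/15) = 1. Collecting the sign factors: 1.
(-848/757) = 1, and 757 is prime, so -848 is a quadratic residue mod 757.

yes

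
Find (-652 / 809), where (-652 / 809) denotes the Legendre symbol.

-1

(-652 / 809)
  = (157 / 809)    [-652 ≡ 157 mod 809]
  = (809 / 157)    [QR: 157 ≡ 1 mod 4, sign kept]
  = (24 / 157)    [809 ≡ 24 mod 157]
  = -(3 / 157)    [157 ≡ 5 mod 8 ⇒ (2 / 157)^3 = -1]
  = -(157 / 3)    [QR: 157 ≡ 1 mod 4, sign kept]
  = -(1 / 3)    [157 ≡ 1 mod 3]
  = -1    [(1 / 3) = 1]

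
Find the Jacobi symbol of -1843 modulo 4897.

Reduce the numerator: -1843 ≡ 3054 (mod 4897), so (-1843|4897) = (3054|4897).
Factor out 2: 3054 = 2·1527. Since 4897 ≡ 1 (mod 8), (2|4897) = +1. Now have (1527|4897).
4897 ≡ 1 (mod 4), so quadratic reciprocity gives (1527|4897) = (4897|1527). Reduce: 4897 ≡ 316 (mod 1527). Now have (316|1527).
Factor out 2: 316 = 2^2·79. Since 1527 ≡ 7 (mod 8), (2|1527) = +1, and (2|1527)^2 = +1. Now have (79|1527).
Both 79 ≡ 3 and 1527 ≡ 3 (mod 4), so reciprocity gives (79|1527) = -(1527|79). Reduce: 1527 ≡ 26 (mod 79). Now have -(26|79).
Factor out 2: 26 = 2·13. Since 79 ≡ 7 (mod 8), (2|79) = +1. Now have -(13|79).
13 ≡ 1 (mod 4), so quadratic reciprocity gives (13|79) = (79|13). Reduce: 79 ≡ 1 (mod 13). Now have -(1|13).
(1|13) = 1. Collecting the sign factors: -1.

-1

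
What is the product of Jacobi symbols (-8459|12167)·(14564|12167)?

1

By multiplicativity, (-8459·14564|12167) = (-8459|12167)·(14564|12167).
First factor (-8459|12167):
(-8459|12167)
  = (3708|12167)    [-8459 ≡ 3708 mod 12167]
  = (927|12167)    [12167 ≡ 7 mod 8 ⇒ (2|12167)^2 = +1]
  = -(12167|927)    [QR: both ≡ 3 mod 4, sign flips]
  = -(116|927)    [12167 ≡ 116 mod 927]
  = -(29|927)    [927 ≡ 7 mod 8 ⇒ (2|927)^2 = +1]
  = -(927|29)    [QR: 29 ≡ 1 mod 4, sign kept]
  = -(28|29)    [927 ≡ 28 mod 29]
  = -(7|29)    [29 ≡ 5 mod 8 ⇒ (2|29)^2 = +1]
  = -(29|7)    [QR: 29 ≡ 1 mod 4, sign kept]
  = -(1|7)    [29 ≡ 1 mod 7]
  = -1    [(1|7) = 1]
Second factor (14564|12167):
(14564|12167)
  = (2397|12167)    [14564 ≡ 2397 mod 12167]
  = (12167|2397)    [QR: 2397 ≡ 1 mod 4, sign kept]
  = (182|2397)    [12167 ≡ 182 mod 2397]
  = -(91|2397)    [2397 ≡ 5 mod 8 ⇒ (2|2397) = -1]
  = -(2397|91)    [QR: 2397 ≡ 1 mod 4, sign kept]
  = -(31|91)    [2397 ≡ 31 mod 91]
  = (91|31)    [QR: both ≡ 3 mod 4, sign flips]
  = (29|31)    [91 ≡ 29 mod 31]
  = (31|29)    [QR: 29 ≡ 1 mod 4, sign kept]
  = (2|29)    [31 ≡ 2 mod 29]
  = -(1|29)    [29 ≡ 5 mod 8 ⇒ (2|29) = -1]
  = -1    [(1|29) = 1]
Product: (-1)·(-1) = 1.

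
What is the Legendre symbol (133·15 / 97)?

-1

By multiplicativity, (133·15 / 97) = (133 / 97)·(15 / 97).
First factor (133 / 97):
(133 / 97)
  = (36 / 97)    [133 ≡ 36 mod 97]
  = (9 / 97)    [97 ≡ 1 mod 8 ⇒ (2 / 97)^2 = +1]
  = (97 / 9)    [QR: 9 ≡ 1 mod 4, sign kept]
  = (7 / 9)    [97 ≡ 7 mod 9]
  = (9 / 7)    [QR: 9 ≡ 1 mod 4, sign kept]
  = (2 / 7)    [9 ≡ 2 mod 7]
  = (1 / 7)    [7 ≡ 7 mod 8 ⇒ (2 / 7) = +1]
  = 1    [(1 / 7) = 1]
Second factor (15 / 97):
(15 / 97)
  = (97 / 15)    [QR: 97 ≡ 1 mod 4, sign kept]
  = (7 / 15)    [97 ≡ 7 mod 15]
  = -(15 / 7)    [QR: both ≡ 3 mod 4, sign flips]
  = -(1 / 7)    [15 ≡ 1 mod 7]
  = -1    [(1 / 7) = 1]
Product: (1)·(-1) = -1.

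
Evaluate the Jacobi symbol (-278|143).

(-278|143)
  = (8|143)    [-278 ≡ 8 mod 143]
  = (1|143)    [143 ≡ 7 mod 8 ⇒ (2|143)^3 = +1]
  = 1    [(1|143) = 1]

1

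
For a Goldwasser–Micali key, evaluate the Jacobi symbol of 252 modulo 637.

(252/637)
  = (63/637)    [637 ≡ 5 mod 8 ⇒ (2/637)^2 = +1]
  = (637/63)    [QR: 637 ≡ 1 mod 4, sign kept]
  = (7/63)    [637 ≡ 7 mod 63]
  = -(63/7)    [QR: both ≡ 3 mod 4, sign flips]
  = -(0/7)    [63 ≡ 0 mod 7]
  = 0    [numerator 0, gcd > 1]

0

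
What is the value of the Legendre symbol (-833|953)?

1

(-833|953)
  = (833|953)    [953 ≡ 1 mod 4 ⇒ (-1|953) = +1]
  = (953|833)    [QR: 833 ≡ 1 mod 4, sign kept]
  = (120|833)    [953 ≡ 120 mod 833]
  = (15|833)    [833 ≡ 1 mod 8 ⇒ (2|833)^3 = +1]
  = (833|15)    [QR: 833 ≡ 1 mod 4, sign kept]
  = (8|15)    [833 ≡ 8 mod 15]
  = (1|15)    [15 ≡ 7 mod 8 ⇒ (2|15)^3 = +1]
  = 1    [(1|15) = 1]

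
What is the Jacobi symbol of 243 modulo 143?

1

(243/143)
  = (100/143)    [243 ≡ 100 mod 143]
  = (25/143)    [143 ≡ 7 mod 8 ⇒ (2/143)^2 = +1]
  = (143/25)    [QR: 25 ≡ 1 mod 4, sign kept]
  = (18/25)    [143 ≡ 18 mod 25]
  = (9/25)    [25 ≡ 1 mod 8 ⇒ (2/25) = +1]
  = (25/9)    [QR: 9 ≡ 1 mod 4, sign kept]
  = (7/9)    [25 ≡ 7 mod 9]
  = (9/7)    [QR: 9 ≡ 1 mod 4, sign kept]
  = (2/7)    [9 ≡ 2 mod 7]
  = (1/7)    [7 ≡ 7 mod 8 ⇒ (2/7) = +1]
  = 1    [(1/7) = 1]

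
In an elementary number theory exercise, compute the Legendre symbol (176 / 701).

(176 / 701)
  = (11 / 701)    [701 ≡ 5 mod 8 ⇒ (2 / 701)^4 = +1]
  = (701 / 11)    [QR: 701 ≡ 1 mod 4, sign kept]
  = (8 / 11)    [701 ≡ 8 mod 11]
  = -(1 / 11)    [11 ≡ 3 mod 8 ⇒ (2 / 11)^3 = -1]
  = -1    [(1 / 11) = 1]

-1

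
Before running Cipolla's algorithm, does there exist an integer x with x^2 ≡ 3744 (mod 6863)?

(3744|6863)
  = (117|6863)    [6863 ≡ 7 mod 8 ⇒ (2|6863)^5 = +1]
  = (6863|117)    [QR: 117 ≡ 1 mod 4, sign kept]
  = (77|117)    [6863 ≡ 77 mod 117]
  = (117|77)    [QR: 77 ≡ 1 mod 4, sign kept]
  = (40|77)    [117 ≡ 40 mod 77]
  = -(5|77)    [77 ≡ 5 mod 8 ⇒ (2|77)^3 = -1]
  = -(77|5)    [QR: 5 ≡ 1 mod 4, sign kept]
  = -(2|5)    [77 ≡ 2 mod 5]
  = (1|5)    [5 ≡ 5 mod 8 ⇒ (2|5) = -1]
  = 1    [(1|5) = 1]
(3744|6863) = 1, and 6863 is prime, so 3744 is a quadratic residue mod 6863.

yes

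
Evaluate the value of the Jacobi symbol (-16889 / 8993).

Reduce the numerator: -16889 ≡ 1097 (mod 8993), so (-16889 / 8993) = (1097 / 8993).
1097 ≡ 1 (mod 4), so quadratic reciprocity gives (1097 / 8993) = (8993 / 1097). Reduce: 8993 ≡ 217 (mod 1097). Now have (217 / 1097).
217 ≡ 1 (mod 4), so quadratic reciprocity gives (217 / 1097) = (1097 / 217). Reduce: 1097 ≡ 12 (mod 217). Now have (12 / 217).
Factor out 2: 12 = 2^2·3. Since 217 ≡ 1 (mod 8), (2 / 217) = +1, and (2 / 217)^2 = +1. Now have (3 / 217).
217 ≡ 1 (mod 4), so quadratic reciprocity gives (3 / 217) = (217 / 3). Reduce: 217 ≡ 1 (mod 3). Now have (1 / 3).
(1 / 3) = 1. Collecting the sign factors: 1.

1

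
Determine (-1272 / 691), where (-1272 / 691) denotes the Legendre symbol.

Pull out -1: (-1272 / 691) = (-1 / 691)·(1272 / 691). Since 691 ≡ 3 (mod 4), (-1 / 691) = -1. Now have -(1272 / 691).
Reduce the numerator: 1272 ≡ 581 (mod 691), so (1272 / 691) = (581 / 691).
581 ≡ 1 (mod 4), so quadratic reciprocity gives (581 / 691) = (691 / 581). Reduce: 691 ≡ 110 (mod 581). Now have -(110 / 581).
Factor out 2: 110 = 2·55. Since 581 ≡ 5 (mod 8), (2 / 581) = -1. Now have (55 / 581).
581 ≡ 1 (mod 4), so quadratic reciprocity gives (55 / 581) = (581 / 55). Reduce: 581 ≡ 31 (mod 55). Now have (31 / 55).
Both 31 ≡ 3 and 55 ≡ 3 (mod 4), so reciprocity gives (31 / 55) = -(55 / 31). Reduce: 55 ≡ 24 (mod 31). Now have -(24 / 31).
Factor out 2: 24 = 2^3·3. Since 31 ≡ 7 (mod 8), (2 / 31) = +1, and (2 / 31)^3 = +1. Now have -(3 / 31).
Both 3 ≡ 3 and 31 ≡ 3 (mod 4), so reciprocity gives (3 / 31) = -(31 / 3). Reduce: 31 ≡ 1 (mod 3). Now have (1 / 3).
(1 / 3) = 1. Collecting the sign factors: 1.

1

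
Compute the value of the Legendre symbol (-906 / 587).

Pull out -1: (-906 / 587) = (-1 / 587)·(906 / 587). Since 587 ≡ 3 (mod 4), (-1 / 587) = -1. Now have -(906 / 587).
Reduce the numerator: 906 ≡ 319 (mod 587), so (906 / 587) = (319 / 587).
Both 319 ≡ 3 and 587 ≡ 3 (mod 4), so reciprocity gives (319 / 587) = -(587 / 319). Reduce: 587 ≡ 268 (mod 319). Now have (268 / 319).
Factor out 2: 268 = 2^2·67. Since 319 ≡ 7 (mod 8), (2 / 319) = +1, and (2 / 319)^2 = +1. Now have (67 / 319).
Both 67 ≡ 3 and 319 ≡ 3 (mod 4), so reciprocity gives (67 / 319) = -(319 / 67). Reduce: 319 ≡ 51 (mod 67). Now have -(51 / 67).
Both 51 ≡ 3 and 67 ≡ 3 (mod 4), so reciprocity gives (51 / 67) = -(67 / 51). Reduce: 67 ≡ 16 (mod 51). Now have (16 / 51).
Factor out 2: 16 = 2^4. Since 51 ≡ 3 (mod 8), (2 / 51) = -1, and (2 / 51)^4 = +1. Now have (1 / 51).
(1 / 51) = 1. Collecting the sign factors: 1.

1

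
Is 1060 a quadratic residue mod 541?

Reduce the numerator: 1060 ≡ 519 (mod 541), so (1060|541) = (519|541).
541 ≡ 1 (mod 4), so quadratic reciprocity gives (519|541) = (541|519). Reduce: 541 ≡ 22 (mod 519). Now have (22|519).
Factor out 2: 22 = 2·11. Since 519 ≡ 7 (mod 8), (2|519) = +1. Now have (11|519).
Both 11 ≡ 3 and 519 ≡ 3 (mod 4), so reciprocity gives (11|519) = -(519|11). Reduce: 519 ≡ 2 (mod 11). Now have -(2|11).
Factor out 2: 2 = 2. Since 11 ≡ 3 (mod 8), (2|11) = -1. Now have (1|11).
(1|11) = 1. Collecting the sign factors: 1.
(1060|541) = 1, and 541 is prime, so 1060 is a quadratic residue mod 541.

yes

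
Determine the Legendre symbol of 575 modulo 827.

(575/827)
  = -(827/575)    [QR: both ≡ 3 mod 4, sign flips]
  = -(252/575)    [827 ≡ 252 mod 575]
  = -(63/575)    [575 ≡ 7 mod 8 ⇒ (2/575)^2 = +1]
  = (575/63)    [QR: both ≡ 3 mod 4, sign flips]
  = (8/63)    [575 ≡ 8 mod 63]
  = (1/63)    [63 ≡ 7 mod 8 ⇒ (2/63)^3 = +1]
  = 1    [(1/63) = 1]

1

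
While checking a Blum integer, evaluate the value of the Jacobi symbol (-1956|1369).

(-1956|1369)
  = (1956|1369)    [1369 ≡ 1 mod 4 ⇒ (-1|1369) = +1]
  = (587|1369)    [1956 ≡ 587 mod 1369]
  = (1369|587)    [QR: 1369 ≡ 1 mod 4, sign kept]
  = (195|587)    [1369 ≡ 195 mod 587]
  = -(587|195)    [QR: both ≡ 3 mod 4, sign flips]
  = -(2|195)    [587 ≡ 2 mod 195]
  = (1|195)    [195 ≡ 3 mod 8 ⇒ (2|195) = -1]
  = 1    [(1|195) = 1]

1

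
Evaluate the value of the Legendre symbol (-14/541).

(-14/541)
  = (14/541)    [541 ≡ 1 mod 4 ⇒ (-1/541) = +1]
  = -(7/541)    [541 ≡ 5 mod 8 ⇒ (2/541) = -1]
  = -(541/7)    [QR: 541 ≡ 1 mod 4, sign kept]
  = -(2/7)    [541 ≡ 2 mod 7]
  = -(1/7)    [7 ≡ 7 mod 8 ⇒ (2/7) = +1]
  = -1    [(1/7) = 1]

-1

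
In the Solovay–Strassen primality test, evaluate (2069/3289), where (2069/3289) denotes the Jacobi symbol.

(2069/3289)
  = (3289/2069)    [QR: 2069 ≡ 1 mod 4, sign kept]
  = (1220/2069)    [3289 ≡ 1220 mod 2069]
  = (305/2069)    [2069 ≡ 5 mod 8 ⇒ (2/2069)^2 = +1]
  = (2069/305)    [QR: 305 ≡ 1 mod 4, sign kept]
  = (239/305)    [2069 ≡ 239 mod 305]
  = (305/239)    [QR: 305 ≡ 1 mod 4, sign kept]
  = (66/239)    [305 ≡ 66 mod 239]
  = (33/239)    [239 ≡ 7 mod 8 ⇒ (2/239) = +1]
  = (239/33)    [QR: 33 ≡ 1 mod 4, sign kept]
  = (8/33)    [239 ≡ 8 mod 33]
  = (1/33)    [33 ≡ 1 mod 8 ⇒ (2/33)^3 = +1]
  = 1    [(1/33) = 1]

1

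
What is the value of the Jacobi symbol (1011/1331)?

(1011/1331)
  = -(1331/1011)    [QR: both ≡ 3 mod 4, sign flips]
  = -(320/1011)    [1331 ≡ 320 mod 1011]
  = -(5/1011)    [1011 ≡ 3 mod 8 ⇒ (2/1011)^6 = +1]
  = -(1011/5)    [QR: 5 ≡ 1 mod 4, sign kept]
  = -(1/5)    [1011 ≡ 1 mod 5]
  = -1    [(1/5) = 1]

-1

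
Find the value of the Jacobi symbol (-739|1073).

(-739|1073)
  = (334|1073)    [-739 ≡ 334 mod 1073]
  = (167|1073)    [1073 ≡ 1 mod 8 ⇒ (2|1073) = +1]
  = (1073|167)    [QR: 1073 ≡ 1 mod 4, sign kept]
  = (71|167)    [1073 ≡ 71 mod 167]
  = -(167|71)    [QR: both ≡ 3 mod 4, sign flips]
  = -(25|71)    [167 ≡ 25 mod 71]
  = -(71|25)    [QR: 25 ≡ 1 mod 4, sign kept]
  = -(21|25)    [71 ≡ 21 mod 25]
  = -(25|21)    [QR: 21 ≡ 1 mod 4, sign kept]
  = -(4|21)    [25 ≡ 4 mod 21]
  = -(1|21)    [21 ≡ 5 mod 8 ⇒ (2|21)^2 = +1]
  = -1    [(1|21) = 1]

-1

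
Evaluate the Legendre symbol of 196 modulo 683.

1

Factor out 2: 196 = 2^2·49. Since 683 ≡ 3 (mod 8), (2 / 683) = -1, and (2 / 683)^2 = +1. Now have (49 / 683).
49 ≡ 1 (mod 4), so quadratic reciprocity gives (49 / 683) = (683 / 49). Reduce: 683 ≡ 46 (mod 49). Now have (46 / 49).
Factor out 2: 46 = 2·23. Since 49 ≡ 1 (mod 8), (2 / 49) = +1. Now have (23 / 49).
49 ≡ 1 (mod 4), so quadratic reciprocity gives (23 / 49) = (49 / 23). Reduce: 49 ≡ 3 (mod 23). Now have (3 / 23).
Both 3 ≡ 3 and 23 ≡ 3 (mod 4), so reciprocity gives (3 / 23) = -(23 / 3). Reduce: 23 ≡ 2 (mod 3). Now have -(2 / 3).
Factor out 2: 2 = 2. Since 3 ≡ 3 (mod 8), (2 / 3) = -1. Now have (1 / 3).
(1 / 3) = 1. Collecting the sign factors: 1.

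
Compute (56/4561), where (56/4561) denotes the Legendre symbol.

1

Factor out 2: 56 = 2^3·7. Since 4561 ≡ 1 (mod 8), (2/4561) = +1, and (2/4561)^3 = +1. Now have (7/4561).
4561 ≡ 1 (mod 4), so quadratic reciprocity gives (7/4561) = (4561/7). Reduce: 4561 ≡ 4 (mod 7). Now have (4/7).
Factor out 2: 4 = 2^2. Since 7 ≡ 7 (mod 8), (2/7) = +1, and (2/7)^2 = +1. Now have (1/7).
(1/7) = 1. Collecting the sign factors: 1.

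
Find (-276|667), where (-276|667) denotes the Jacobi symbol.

Reduce the numerator: -276 ≡ 391 (mod 667), so (-276|667) = (391|667).
Both 391 ≡ 3 and 667 ≡ 3 (mod 4), so reciprocity gives (391|667) = -(667|391). Reduce: 667 ≡ 276 (mod 391). Now have -(276|391).
Factor out 2: 276 = 2^2·69. Since 391 ≡ 7 (mod 8), (2|391) = +1, and (2|391)^2 = +1. Now have -(69|391).
69 ≡ 1 (mod 4), so quadratic reciprocity gives (69|391) = (391|69). Reduce: 391 ≡ 46 (mod 69). Now have -(46|69).
Factor out 2: 46 = 2·23. Since 69 ≡ 5 (mod 8), (2|69) = -1. Now have (23|69).
69 ≡ 1 (mod 4), so quadratic reciprocity gives (23|69) = (69|23). Reduce: 69 ≡ 0 (mod 23). Now have (0|23).
The numerator is now 0 with denominator 23 > 1: the symbol is 0.

0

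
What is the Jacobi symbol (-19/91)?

-1

Reduce the numerator: -19 ≡ 72 (mod 91), so (-19/91) = (72/91).
Factor out 2: 72 = 2^3·9. Since 91 ≡ 3 (mod 8), (2/91) = -1, and (2/91)^3 = -1. Now have -(9/91).
9 ≡ 1 (mod 4), so quadratic reciprocity gives (9/91) = (91/9). Reduce: 91 ≡ 1 (mod 9). Now have -(1/9).
(1/9) = 1. Collecting the sign factors: -1.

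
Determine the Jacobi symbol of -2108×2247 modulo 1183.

By multiplicativity, (-2108·2247|1183) = (-2108|1183)·(2247|1183).
First factor (-2108|1183):
Reduce the numerator: -2108 ≡ 258 (mod 1183), so (-2108|1183) = (258|1183).
Factor out 2: 258 = 2·129. Since 1183 ≡ 7 (mod 8), (2|1183) = +1. Now have (129|1183).
129 ≡ 1 (mod 4), so quadratic reciprocity gives (129|1183) = (1183|129). Reduce: 1183 ≡ 22 (mod 129). Now have (22|129).
Factor out 2: 22 = 2·11. Since 129 ≡ 1 (mod 8), (2|129) = +1. Now have (11|129).
129 ≡ 1 (mod 4), so quadratic reciprocity gives (11|129) = (129|11). Reduce: 129 ≡ 8 (mod 11). Now have (8|11).
Factor out 2: 8 = 2^3. Since 11 ≡ 3 (mod 8), (2|11) = -1, and (2|11)^3 = -1. Now have -(1|11).
(1|11) = 1. Collecting the sign factors: -1.
Second factor (2247|1183):
Reduce the numerator: 2247 ≡ 1064 (mod 1183), so (2247|1183) = (1064|1183).
Factor out 2: 1064 = 2^3·133. Since 1183 ≡ 7 (mod 8), (2|1183) = +1, and (2|1183)^3 = +1. Now have (133|1183).
133 ≡ 1 (mod 4), so quadratic reciprocity gives (133|1183) = (1183|133). Reduce: 1183 ≡ 119 (mod 133). Now have (119|133).
133 ≡ 1 (mod 4), so quadratic reciprocity gives (119|133) = (133|119). Reduce: 133 ≡ 14 (mod 119). Now have (14|119).
Factor out 2: 14 = 2·7. Since 119 ≡ 7 (mod 8), (2|119) = +1. Now have (7|119).
Both 7 ≡ 3 and 119 ≡ 3 (mod 4), so reciprocity gives (7|119) = -(119|7). Reduce: 119 ≡ 0 (mod 7). Now have -(0|7).
The numerator is now 0 with denominator 7 > 1: the symbol is 0.
Product: (-1)·(0) = 0.

0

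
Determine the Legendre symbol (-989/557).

Reduce the numerator: -989 ≡ 125 (mod 557), so (-989/557) = (125/557).
125 ≡ 1 (mod 4), so quadratic reciprocity gives (125/557) = (557/125). Reduce: 557 ≡ 57 (mod 125). Now have (57/125).
57 ≡ 1 (mod 4), so quadratic reciprocity gives (57/125) = (125/57). Reduce: 125 ≡ 11 (mod 57). Now have (11/57).
57 ≡ 1 (mod 4), so quadratic reciprocity gives (11/57) = (57/11). Reduce: 57 ≡ 2 (mod 11). Now have (2/11).
Factor out 2: 2 = 2. Since 11 ≡ 3 (mod 8), (2/11) = -1. Now have -(1/11).
(1/11) = 1. Collecting the sign factors: -1.

-1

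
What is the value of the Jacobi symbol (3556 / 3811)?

(3556 / 3811)
  = (889 / 3811)    [3811 ≡ 3 mod 8 ⇒ (2 / 3811)^2 = +1]
  = (3811 / 889)    [QR: 889 ≡ 1 mod 4, sign kept]
  = (255 / 889)    [3811 ≡ 255 mod 889]
  = (889 / 255)    [QR: 889 ≡ 1 mod 4, sign kept]
  = (124 / 255)    [889 ≡ 124 mod 255]
  = (31 / 255)    [255 ≡ 7 mod 8 ⇒ (2 / 255)^2 = +1]
  = -(255 / 31)    [QR: both ≡ 3 mod 4, sign flips]
  = -(7 / 31)    [255 ≡ 7 mod 31]
  = (31 / 7)    [QR: both ≡ 3 mod 4, sign flips]
  = (3 / 7)    [31 ≡ 3 mod 7]
  = -(7 / 3)    [QR: both ≡ 3 mod 4, sign flips]
  = -(1 / 3)    [7 ≡ 1 mod 3]
  = -1    [(1 / 3) = 1]

-1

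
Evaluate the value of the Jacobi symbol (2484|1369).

1

Reduce the numerator: 2484 ≡ 1115 (mod 1369), so (2484|1369) = (1115|1369).
1369 ≡ 1 (mod 4), so quadratic reciprocity gives (1115|1369) = (1369|1115). Reduce: 1369 ≡ 254 (mod 1115). Now have (254|1115).
Factor out 2: 254 = 2·127. Since 1115 ≡ 3 (mod 8), (2|1115) = -1. Now have -(127|1115).
Both 127 ≡ 3 and 1115 ≡ 3 (mod 4), so reciprocity gives (127|1115) = -(1115|127). Reduce: 1115 ≡ 99 (mod 127). Now have (99|127).
Both 99 ≡ 3 and 127 ≡ 3 (mod 4), so reciprocity gives (99|127) = -(127|99). Reduce: 127 ≡ 28 (mod 99). Now have -(28|99).
Factor out 2: 28 = 2^2·7. Since 99 ≡ 3 (mod 8), (2|99) = -1, and (2|99)^2 = +1. Now have -(7|99).
Both 7 ≡ 3 and 99 ≡ 3 (mod 4), so reciprocity gives (7|99) = -(99|7). Reduce: 99 ≡ 1 (mod 7). Now have (1|7).
(1|7) = 1. Collecting the sign factors: 1.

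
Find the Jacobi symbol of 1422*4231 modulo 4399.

By multiplicativity, (1422·4231|4399) = (1422|4399)·(4231|4399).
First factor (1422|4399):
(1422|4399)
  = (711|4399)    [4399 ≡ 7 mod 8 ⇒ (2|4399) = +1]
  = -(4399|711)    [QR: both ≡ 3 mod 4, sign flips]
  = -(133|711)    [4399 ≡ 133 mod 711]
  = -(711|133)    [QR: 133 ≡ 1 mod 4, sign kept]
  = -(46|133)    [711 ≡ 46 mod 133]
  = (23|133)    [133 ≡ 5 mod 8 ⇒ (2|133) = -1]
  = (133|23)    [QR: 133 ≡ 1 mod 4, sign kept]
  = (18|23)    [133 ≡ 18 mod 23]
  = (9|23)    [23 ≡ 7 mod 8 ⇒ (2|23) = +1]
  = (23|9)    [QR: 9 ≡ 1 mod 4, sign kept]
  = (5|9)    [23 ≡ 5 mod 9]
  = (9|5)    [QR: 5 ≡ 1 mod 4, sign kept]
  = (4|5)    [9 ≡ 4 mod 5]
  = (1|5)    [5 ≡ 5 mod 8 ⇒ (2|5)^2 = +1]
  = 1    [(1|5) = 1]
Second factor (4231|4399):
(4231|4399)
  = -(4399|4231)    [QR: both ≡ 3 mod 4, sign flips]
  = -(168|4231)    [4399 ≡ 168 mod 4231]
  = -(21|4231)    [4231 ≡ 7 mod 8 ⇒ (2|4231)^3 = +1]
  = -(4231|21)    [QR: 21 ≡ 1 mod 4, sign kept]
  = -(10|21)    [4231 ≡ 10 mod 21]
  = (5|21)    [21 ≡ 5 mod 8 ⇒ (2|21) = -1]
  = (21|5)    [QR: 5 ≡ 1 mod 4, sign kept]
  = (1|5)    [21 ≡ 1 mod 5]
  = 1    [(1|5) = 1]
Product: (1)·(1) = 1.

1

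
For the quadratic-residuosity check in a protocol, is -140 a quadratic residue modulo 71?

Pull out -1: (-140/71) = (-1/71)·(140/71). Since 71 ≡ 3 (mod 4), (-1/71) = -1. Now have -(140/71).
Reduce the numerator: 140 ≡ 69 (mod 71), so (140/71) = (69/71).
69 ≡ 1 (mod 4), so quadratic reciprocity gives (69/71) = (71/69). Reduce: 71 ≡ 2 (mod 69). Now have -(2/69).
Factor out 2: 2 = 2. Since 69 ≡ 5 (mod 8), (2/69) = -1. Now have (1/69).
(1/69) = 1. Collecting the sign factors: 1.
(-140/71) = 1, and 71 is prime, so -140 is a quadratic residue mod 71.

yes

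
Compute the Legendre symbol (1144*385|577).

By multiplicativity, (1144·385|577) = (1144|577)·(385|577).
First factor (1144|577):
Reduce the numerator: 1144 ≡ 567 (mod 577), so (1144|577) = (567|577).
577 ≡ 1 (mod 4), so quadratic reciprocity gives (567|577) = (577|567). Reduce: 577 ≡ 10 (mod 567). Now have (10|567).
Factor out 2: 10 = 2·5. Since 567 ≡ 7 (mod 8), (2|567) = +1. Now have (5|567).
5 ≡ 1 (mod 4), so quadratic reciprocity gives (5|567) = (567|5). Reduce: 567 ≡ 2 (mod 5). Now have (2|5).
Factor out 2: 2 = 2. Since 5 ≡ 5 (mod 8), (2|5) = -1. Now have -(1|5).
(1|5) = 1. Collecting the sign factors: -1.
Second factor (385|577):
385 ≡ 1 (mod 4), so quadratic reciprocity gives (385|577) = (577|385). Reduce: 577 ≡ 192 (mod 385). Now have (192|385).
Factor out 2: 192 = 2^6·3. Since 385 ≡ 1 (mod 8), (2|385) = +1, and (2|385)^6 = +1. Now have (3|385).
385 ≡ 1 (mod 4), so quadratic reciprocity gives (3|385) = (385|3). Reduce: 385 ≡ 1 (mod 3). Now have (1|3).
(1|3) = 1. Collecting the sign factors: 1.
Product: (-1)·(1) = -1.

-1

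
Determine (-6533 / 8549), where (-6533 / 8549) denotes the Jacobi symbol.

(-6533 / 8549)
  = (2016 / 8549)    [-6533 ≡ 2016 mod 8549]
  = -(63 / 8549)    [8549 ≡ 5 mod 8 ⇒ (2 / 8549)^5 = -1]
  = -(8549 / 63)    [QR: 8549 ≡ 1 mod 4, sign kept]
  = -(44 / 63)    [8549 ≡ 44 mod 63]
  = -(11 / 63)    [63 ≡ 7 mod 8 ⇒ (2 / 63)^2 = +1]
  = (63 / 11)    [QR: both ≡ 3 mod 4, sign flips]
  = (8 / 11)    [63 ≡ 8 mod 11]
  = -(1 / 11)    [11 ≡ 3 mod 8 ⇒ (2 / 11)^3 = -1]
  = -1    [(1 / 11) = 1]

-1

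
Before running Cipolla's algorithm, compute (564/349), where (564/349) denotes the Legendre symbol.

Reduce the numerator: 564 ≡ 215 (mod 349), so (564/349) = (215/349).
349 ≡ 1 (mod 4), so quadratic reciprocity gives (215/349) = (349/215). Reduce: 349 ≡ 134 (mod 215). Now have (134/215).
Factor out 2: 134 = 2·67. Since 215 ≡ 7 (mod 8), (2/215) = +1. Now have (67/215).
Both 67 ≡ 3 and 215 ≡ 3 (mod 4), so reciprocity gives (67/215) = -(215/67). Reduce: 215 ≡ 14 (mod 67). Now have -(14/67).
Factor out 2: 14 = 2·7. Since 67 ≡ 3 (mod 8), (2/67) = -1. Now have (7/67).
Both 7 ≡ 3 and 67 ≡ 3 (mod 4), so reciprocity gives (7/67) = -(67/7). Reduce: 67 ≡ 4 (mod 7). Now have -(4/7).
Factor out 2: 4 = 2^2. Since 7 ≡ 7 (mod 8), (2/7) = +1, and (2/7)^2 = +1. Now have -(1/7).
(1/7) = 1. Collecting the sign factors: -1.

-1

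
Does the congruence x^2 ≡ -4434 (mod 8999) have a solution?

(-4434/8999)
  = -(4434/8999)    [8999 ≡ 3 mod 4 ⇒ (-1/8999) = -1]
  = -(2217/8999)    [8999 ≡ 7 mod 8 ⇒ (2/8999) = +1]
  = -(8999/2217)    [QR: 2217 ≡ 1 mod 4, sign kept]
  = -(131/2217)    [8999 ≡ 131 mod 2217]
  = -(2217/131)    [QR: 2217 ≡ 1 mod 4, sign kept]
  = -(121/131)    [2217 ≡ 121 mod 131]
  = -(131/121)    [QR: 121 ≡ 1 mod 4, sign kept]
  = -(10/121)    [131 ≡ 10 mod 121]
  = -(5/121)    [121 ≡ 1 mod 8 ⇒ (2/121) = +1]
  = -(121/5)    [QR: 5 ≡ 1 mod 4, sign kept]
  = -(1/5)    [121 ≡ 1 mod 5]
  = -1    [(1/5) = 1]
The Legendre symbol is -1, so x^2 ≡ -4434 (mod 8999) has no solution.

no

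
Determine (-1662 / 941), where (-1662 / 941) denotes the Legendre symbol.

(-1662 / 941)
  = (1662 / 941)    [941 ≡ 1 mod 4 ⇒ (-1 / 941) = +1]
  = (721 / 941)    [1662 ≡ 721 mod 941]
  = (941 / 721)    [QR: 721 ≡ 1 mod 4, sign kept]
  = (220 / 721)    [941 ≡ 220 mod 721]
  = (55 / 721)    [721 ≡ 1 mod 8 ⇒ (2 / 721)^2 = +1]
  = (721 / 55)    [QR: 721 ≡ 1 mod 4, sign kept]
  = (6 / 55)    [721 ≡ 6 mod 55]
  = (3 / 55)    [55 ≡ 7 mod 8 ⇒ (2 / 55) = +1]
  = -(55 / 3)    [QR: both ≡ 3 mod 4, sign flips]
  = -(1 / 3)    [55 ≡ 1 mod 3]
  = -1    [(1 / 3) = 1]

-1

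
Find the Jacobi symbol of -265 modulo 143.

1

(-265 / 143)
  = -(265 / 143)    [143 ≡ 3 mod 4 ⇒ (-1 / 143) = -1]
  = -(122 / 143)    [265 ≡ 122 mod 143]
  = -(61 / 143)    [143 ≡ 7 mod 8 ⇒ (2 / 143) = +1]
  = -(143 / 61)    [QR: 61 ≡ 1 mod 4, sign kept]
  = -(21 / 61)    [143 ≡ 21 mod 61]
  = -(61 / 21)    [QR: 21 ≡ 1 mod 4, sign kept]
  = -(19 / 21)    [61 ≡ 19 mod 21]
  = -(21 / 19)    [QR: 21 ≡ 1 mod 4, sign kept]
  = -(2 / 19)    [21 ≡ 2 mod 19]
  = (1 / 19)    [19 ≡ 3 mod 8 ⇒ (2 / 19) = -1]
  = 1    [(1 / 19) = 1]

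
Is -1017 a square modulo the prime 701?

(-1017/701)
  = (1017/701)    [701 ≡ 1 mod 4 ⇒ (-1/701) = +1]
  = (316/701)    [1017 ≡ 316 mod 701]
  = (79/701)    [701 ≡ 5 mod 8 ⇒ (2/701)^2 = +1]
  = (701/79)    [QR: 701 ≡ 1 mod 4, sign kept]
  = (69/79)    [701 ≡ 69 mod 79]
  = (79/69)    [QR: 69 ≡ 1 mod 4, sign kept]
  = (10/69)    [79 ≡ 10 mod 69]
  = -(5/69)    [69 ≡ 5 mod 8 ⇒ (2/69) = -1]
  = -(69/5)    [QR: 5 ≡ 1 mod 4, sign kept]
  = -(4/5)    [69 ≡ 4 mod 5]
  = -(1/5)    [5 ≡ 5 mod 8 ⇒ (2/5)^2 = +1]
  = -1    [(1/5) = 1]
(-1017/701) = -1, and 701 is prime, so -1017 is not a quadratic residue mod 701.

no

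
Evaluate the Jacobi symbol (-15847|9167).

Pull out -1: (-15847|9167) = (-1|9167)·(15847|9167). Since 9167 ≡ 3 (mod 4), (-1|9167) = -1. Now have -(15847|9167).
Reduce the numerator: 15847 ≡ 6680 (mod 9167), so (15847|9167) = (6680|9167).
Factor out 2: 6680 = 2^3·835. Since 9167 ≡ 7 (mod 8), (2|9167) = +1, and (2|9167)^3 = +1. Now have -(835|9167).
Both 835 ≡ 3 and 9167 ≡ 3 (mod 4), so reciprocity gives (835|9167) = -(9167|835). Reduce: 9167 ≡ 817 (mod 835). Now have (817|835).
817 ≡ 1 (mod 4), so quadratic reciprocity gives (817|835) = (835|817). Reduce: 835 ≡ 18 (mod 817). Now have (18|817).
Factor out 2: 18 = 2·9. Since 817 ≡ 1 (mod 8), (2|817) = +1. Now have (9|817).
9 ≡ 1 (mod 4), so quadratic reciprocity gives (9|817) = (817|9). Reduce: 817 ≡ 7 (mod 9). Now have (7|9).
9 ≡ 1 (mod 4), so quadratic reciprocity gives (7|9) = (9|7). Reduce: 9 ≡ 2 (mod 7). Now have (2|7).
Factor out 2: 2 = 2. Since 7 ≡ 7 (mod 8), (2|7) = +1. Now have (1|7).
(1|7) = 1. Collecting the sign factors: 1.

1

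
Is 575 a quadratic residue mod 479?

Reduce the numerator: 575 ≡ 96 (mod 479), so (575|479) = (96|479).
Factor out 2: 96 = 2^5·3. Since 479 ≡ 7 (mod 8), (2|479) = +1, and (2|479)^5 = +1. Now have (3|479).
Both 3 ≡ 3 and 479 ≡ 3 (mod 4), so reciprocity gives (3|479) = -(479|3). Reduce: 479 ≡ 2 (mod 3). Now have -(2|3).
Factor out 2: 2 = 2. Since 3 ≡ 3 (mod 8), (2|3) = -1. Now have (1|3).
(1|3) = 1. Collecting the sign factors: 1.
(575|479) = 1, and 479 is prime, so 575 is a quadratic residue mod 479.

yes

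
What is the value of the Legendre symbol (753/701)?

1

Reduce the numerator: 753 ≡ 52 (mod 701), so (753/701) = (52/701).
Factor out 2: 52 = 2^2·13. Since 701 ≡ 5 (mod 8), (2/701) = -1, and (2/701)^2 = +1. Now have (13/701).
13 ≡ 1 (mod 4), so quadratic reciprocity gives (13/701) = (701/13). Reduce: 701 ≡ 12 (mod 13). Now have (12/13).
Factor out 2: 12 = 2^2·3. Since 13 ≡ 5 (mod 8), (2/13) = -1, and (2/13)^2 = +1. Now have (3/13).
13 ≡ 1 (mod 4), so quadratic reciprocity gives (3/13) = (13/3). Reduce: 13 ≡ 1 (mod 3). Now have (1/3).
(1/3) = 1. Collecting the sign factors: 1.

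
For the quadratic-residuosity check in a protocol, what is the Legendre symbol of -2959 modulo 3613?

(-2959/3613)
  = (2959/3613)    [3613 ≡ 1 mod 4 ⇒ (-1/3613) = +1]
  = (3613/2959)    [QR: 3613 ≡ 1 mod 4, sign kept]
  = (654/2959)    [3613 ≡ 654 mod 2959]
  = (327/2959)    [2959 ≡ 7 mod 8 ⇒ (2/2959) = +1]
  = -(2959/327)    [QR: both ≡ 3 mod 4, sign flips]
  = -(16/327)    [2959 ≡ 16 mod 327]
  = -(1/327)    [327 ≡ 7 mod 8 ⇒ (2/327)^4 = +1]
  = -1    [(1/327) = 1]

-1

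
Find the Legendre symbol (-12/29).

Reduce the numerator: -12 ≡ 17 (mod 29), so (-12/29) = (17/29).
17 ≡ 1 (mod 4), so quadratic reciprocity gives (17/29) = (29/17). Reduce: 29 ≡ 12 (mod 17). Now have (12/17).
Factor out 2: 12 = 2^2·3. Since 17 ≡ 1 (mod 8), (2/17) = +1, and (2/17)^2 = +1. Now have (3/17).
17 ≡ 1 (mod 4), so quadratic reciprocity gives (3/17) = (17/3). Reduce: 17 ≡ 2 (mod 3). Now have (2/3).
Factor out 2: 2 = 2. Since 3 ≡ 3 (mod 8), (2/3) = -1. Now have -(1/3).
(1/3) = 1. Collecting the sign factors: -1.

-1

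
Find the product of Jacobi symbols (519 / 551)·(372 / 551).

-1

By multiplicativity, (519·372 / 551) = (519 / 551)·(372 / 551).
First factor (519 / 551):
(519 / 551)
  = -(551 / 519)    [QR: both ≡ 3 mod 4, sign flips]
  = -(32 / 519)    [551 ≡ 32 mod 519]
  = -(1 / 519)    [519 ≡ 7 mod 8 ⇒ (2 / 519)^5 = +1]
  = -1    [(1 / 519) = 1]
Second factor (372 / 551):
(372 / 551)
  = (93 / 551)    [551 ≡ 7 mod 8 ⇒ (2 / 551)^2 = +1]
  = (551 / 93)    [QR: 93 ≡ 1 mod 4, sign kept]
  = (86 / 93)    [551 ≡ 86 mod 93]
  = -(43 / 93)    [93 ≡ 5 mod 8 ⇒ (2 / 93) = -1]
  = -(93 / 43)    [QR: 93 ≡ 1 mod 4, sign kept]
  = -(7 / 43)    [93 ≡ 7 mod 43]
  = (43 / 7)    [QR: both ≡ 3 mod 4, sign flips]
  = (1 / 7)    [43 ≡ 1 mod 7]
  = 1    [(1 / 7) = 1]
Product: (-1)·(1) = -1.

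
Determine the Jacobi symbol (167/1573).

-1

1573 ≡ 1 (mod 4), so quadratic reciprocity gives (167/1573) = (1573/167). Reduce: 1573 ≡ 70 (mod 167). Now have (70/167).
Factor out 2: 70 = 2·35. Since 167 ≡ 7 (mod 8), (2/167) = +1. Now have (35/167).
Both 35 ≡ 3 and 167 ≡ 3 (mod 4), so reciprocity gives (35/167) = -(167/35). Reduce: 167 ≡ 27 (mod 35). Now have -(27/35).
Both 27 ≡ 3 and 35 ≡ 3 (mod 4), so reciprocity gives (27/35) = -(35/27). Reduce: 35 ≡ 8 (mod 27). Now have (8/27).
Factor out 2: 8 = 2^3. Since 27 ≡ 3 (mod 8), (2/27) = -1, and (2/27)^3 = -1. Now have -(1/27).
(1/27) = 1. Collecting the sign factors: -1.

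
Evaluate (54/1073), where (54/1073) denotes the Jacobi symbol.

-1

(54/1073)
  = (27/1073)    [1073 ≡ 1 mod 8 ⇒ (2/1073) = +1]
  = (1073/27)    [QR: 1073 ≡ 1 mod 4, sign kept]
  = (20/27)    [1073 ≡ 20 mod 27]
  = (5/27)    [27 ≡ 3 mod 8 ⇒ (2/27)^2 = +1]
  = (27/5)    [QR: 5 ≡ 1 mod 4, sign kept]
  = (2/5)    [27 ≡ 2 mod 5]
  = -(1/5)    [5 ≡ 5 mod 8 ⇒ (2/5) = -1]
  = -1    [(1/5) = 1]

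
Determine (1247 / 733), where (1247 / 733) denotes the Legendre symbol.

1

Reduce the numerator: 1247 ≡ 514 (mod 733), so (1247 / 733) = (514 / 733).
Factor out 2: 514 = 2·257. Since 733 ≡ 5 (mod 8), (2 / 733) = -1. Now have -(257 / 733).
257 ≡ 1 (mod 4), so quadratic reciprocity gives (257 / 733) = (733 / 257). Reduce: 733 ≡ 219 (mod 257). Now have -(219 / 257).
257 ≡ 1 (mod 4), so quadratic reciprocity gives (219 / 257) = (257 / 219). Reduce: 257 ≡ 38 (mod 219). Now have -(38 / 219).
Factor out 2: 38 = 2·19. Since 219 ≡ 3 (mod 8), (2 / 219) = -1. Now have (19 / 219).
Both 19 ≡ 3 and 219 ≡ 3 (mod 4), so reciprocity gives (19 / 219) = -(219 / 19). Reduce: 219 ≡ 10 (mod 19). Now have -(10 / 19).
Factor out 2: 10 = 2·5. Since 19 ≡ 3 (mod 8), (2 / 19) = -1. Now have (5 / 19).
5 ≡ 1 (mod 4), so quadratic reciprocity gives (5 / 19) = (19 / 5). Reduce: 19 ≡ 4 (mod 5). Now have (4 / 5).
Factor out 2: 4 = 2^2. Since 5 ≡ 5 (mod 8), (2 / 5) = -1, and (2 / 5)^2 = +1. Now have (1 / 5).
(1 / 5) = 1. Collecting the sign factors: 1.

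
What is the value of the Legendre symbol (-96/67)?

(-96/67)
  = (38/67)    [-96 ≡ 38 mod 67]
  = -(19/67)    [67 ≡ 3 mod 8 ⇒ (2/67) = -1]
  = (67/19)    [QR: both ≡ 3 mod 4, sign flips]
  = (10/19)    [67 ≡ 10 mod 19]
  = -(5/19)    [19 ≡ 3 mod 8 ⇒ (2/19) = -1]
  = -(19/5)    [QR: 5 ≡ 1 mod 4, sign kept]
  = -(4/5)    [19 ≡ 4 mod 5]
  = -(1/5)    [5 ≡ 5 mod 8 ⇒ (2/5)^2 = +1]
  = -1    [(1/5) = 1]

-1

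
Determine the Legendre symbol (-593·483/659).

1

By multiplicativity, (-593·483/659) = (-593/659)·(483/659).
First factor (-593/659):
(-593/659)
  = -(593/659)    [659 ≡ 3 mod 4 ⇒ (-1/659) = -1]
  = -(659/593)    [QR: 593 ≡ 1 mod 4, sign kept]
  = -(66/593)    [659 ≡ 66 mod 593]
  = -(33/593)    [593 ≡ 1 mod 8 ⇒ (2/593) = +1]
  = -(593/33)    [QR: 33 ≡ 1 mod 4, sign kept]
  = -(32/33)    [593 ≡ 32 mod 33]
  = -(1/33)    [33 ≡ 1 mod 8 ⇒ (2/33)^5 = +1]
  = -1    [(1/33) = 1]
Second factor (483/659):
(483/659)
  = -(659/483)    [QR: both ≡ 3 mod 4, sign flips]
  = -(176/483)    [659 ≡ 176 mod 483]
  = -(11/483)    [483 ≡ 3 mod 8 ⇒ (2/483)^4 = +1]
  = (483/11)    [QR: both ≡ 3 mod 4, sign flips]
  = (10/11)    [483 ≡ 10 mod 11]
  = -(5/11)    [11 ≡ 3 mod 8 ⇒ (2/11) = -1]
  = -(11/5)    [QR: 5 ≡ 1 mod 4, sign kept]
  = -(1/5)    [11 ≡ 1 mod 5]
  = -1    [(1/5) = 1]
Product: (-1)·(-1) = 1.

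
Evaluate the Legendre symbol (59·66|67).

By multiplicativity, (59·66|67) = (59|67)·(66|67).
First factor (59|67):
Both 59 ≡ 3 and 67 ≡ 3 (mod 4), so reciprocity gives (59|67) = -(67|59). Reduce: 67 ≡ 8 (mod 59). Now have -(8|59).
Factor out 2: 8 = 2^3. Since 59 ≡ 3 (mod 8), (2|59) = -1, and (2|59)^3 = -1. Now have (1|59).
(1|59) = 1. Collecting the sign factors: 1.
Second factor (66|67):
Factor out 2: 66 = 2·33. Since 67 ≡ 3 (mod 8), (2|67) = -1. Now have -(33|67).
33 ≡ 1 (mod 4), so quadratic reciprocity gives (33|67) = (67|33). Reduce: 67 ≡ 1 (mod 33). Now have -(1|33).
(1|33) = 1. Collecting the sign factors: -1.
Product: (1)·(-1) = -1.

-1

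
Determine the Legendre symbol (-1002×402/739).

-1

By multiplicativity, (-1002·402/739) = (-1002/739)·(402/739).
First factor (-1002/739):
(-1002/739)
  = (476/739)    [-1002 ≡ 476 mod 739]
  = (119/739)    [739 ≡ 3 mod 8 ⇒ (2/739)^2 = +1]
  = -(739/119)    [QR: both ≡ 3 mod 4, sign flips]
  = -(25/119)    [739 ≡ 25 mod 119]
  = -(119/25)    [QR: 25 ≡ 1 mod 4, sign kept]
  = -(19/25)    [119 ≡ 19 mod 25]
  = -(25/19)    [QR: 25 ≡ 1 mod 4, sign kept]
  = -(6/19)    [25 ≡ 6 mod 19]
  = (3/19)    [19 ≡ 3 mod 8 ⇒ (2/19) = -1]
  = -(19/3)    [QR: both ≡ 3 mod 4, sign flips]
  = -(1/3)    [19 ≡ 1 mod 3]
  = -1    [(1/3) = 1]
Second factor (402/739):
(402/739)
  = -(201/739)    [739 ≡ 3 mod 8 ⇒ (2/739) = -1]
  = -(739/201)    [QR: 201 ≡ 1 mod 4, sign kept]
  = -(136/201)    [739 ≡ 136 mod 201]
  = -(17/201)    [201 ≡ 1 mod 8 ⇒ (2/201)^3 = +1]
  = -(201/17)    [QR: 17 ≡ 1 mod 4, sign kept]
  = -(14/17)    [201 ≡ 14 mod 17]
  = -(7/17)    [17 ≡ 1 mod 8 ⇒ (2/17) = +1]
  = -(17/7)    [QR: 17 ≡ 1 mod 4, sign kept]
  = -(3/7)    [17 ≡ 3 mod 7]
  = (7/3)    [QR: both ≡ 3 mod 4, sign flips]
  = (1/3)    [7 ≡ 1 mod 3]
  = 1    [(1/3) = 1]
Product: (-1)·(1) = -1.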